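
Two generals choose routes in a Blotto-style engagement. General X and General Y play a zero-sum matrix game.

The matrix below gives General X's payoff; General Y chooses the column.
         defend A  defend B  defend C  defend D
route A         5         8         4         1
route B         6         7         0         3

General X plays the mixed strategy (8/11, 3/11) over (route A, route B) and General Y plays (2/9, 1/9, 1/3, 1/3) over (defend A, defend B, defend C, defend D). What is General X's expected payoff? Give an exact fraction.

Against (2/9, 1/9, 1/3, 1/3), each row's expected payoff is route A: 11/3; route B: 28/9.
Taking the (8/11, 3/11)-weighted average: (8/11)·(11/3) + (3/11)·(28/9) = 116/33.

116/33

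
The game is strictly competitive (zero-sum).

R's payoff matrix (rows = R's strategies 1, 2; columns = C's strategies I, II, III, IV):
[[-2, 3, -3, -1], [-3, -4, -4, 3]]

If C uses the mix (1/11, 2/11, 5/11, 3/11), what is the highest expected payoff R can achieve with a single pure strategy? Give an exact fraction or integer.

1: (-2)·(1/11) + (3)·(2/11) + (-3)·(5/11) + (-1)·(3/11) = -14/11.
2: (-3)·(1/11) + (-4)·(2/11) + (-4)·(5/11) + (3)·(3/11) = -2.
The best pure response is 1 with expected payoff -14/11.

-14/11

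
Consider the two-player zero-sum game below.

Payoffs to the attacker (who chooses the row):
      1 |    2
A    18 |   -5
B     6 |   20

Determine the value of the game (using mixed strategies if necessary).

Row minima are -5 and 6, so the attacker's maximin is 6; column maxima are 18 and 20, so the defender's minimax is 18. These differ, so the equilibrium is in mixed strategies.
Let the attacker play A with probability p. The defender is indifferent when 18p + 6(1−p) = −5p + 20(1−p), giving p = 14/37.
Let the defender play 1 with probability q. The attacker is indifferent when 18q − 5(1−q) = 6q + 20(1−q), giving q = 25/37.
The value is 18·(25/37) + (-5)·(12/37) = 390/37.

390/37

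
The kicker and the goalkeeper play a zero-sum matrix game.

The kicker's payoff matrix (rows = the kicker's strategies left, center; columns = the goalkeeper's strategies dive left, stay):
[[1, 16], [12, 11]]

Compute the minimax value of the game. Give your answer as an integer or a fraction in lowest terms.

181/16

Row minima are 1 and 11, so the kicker's maximin is 11; column maxima are 12 and 16, so the goalkeeper's minimax is 12. These differ, so the equilibrium is in mixed strategies.
Let the kicker play left with probability p. The goalkeeper is indifferent when p + 12(1−p) = 16p + 11(1−p), giving p = 1/16.
Let the goalkeeper play dive left with probability q. The kicker is indifferent when q + 16(1−q) = 12q + 11(1−q), giving q = 5/16.
The value is 1·(5/16) + (16)·(11/16) = 181/16.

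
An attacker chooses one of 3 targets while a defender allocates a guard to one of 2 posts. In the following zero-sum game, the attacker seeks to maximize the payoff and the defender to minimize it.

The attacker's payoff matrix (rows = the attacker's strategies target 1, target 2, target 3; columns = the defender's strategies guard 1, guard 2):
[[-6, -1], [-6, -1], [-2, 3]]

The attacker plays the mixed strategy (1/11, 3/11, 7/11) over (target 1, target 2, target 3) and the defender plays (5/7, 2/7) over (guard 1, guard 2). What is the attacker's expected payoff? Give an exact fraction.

-156/77

Against (5/7, 2/7), each row's expected payoff is target 1: -32/7; target 2: -32/7; target 3: -4/7.
Taking the (1/11, 3/11, 7/11)-weighted average: (1/11)·(-32/7) + (3/11)·(-32/7) + (7/11)·(-4/7) = -156/77.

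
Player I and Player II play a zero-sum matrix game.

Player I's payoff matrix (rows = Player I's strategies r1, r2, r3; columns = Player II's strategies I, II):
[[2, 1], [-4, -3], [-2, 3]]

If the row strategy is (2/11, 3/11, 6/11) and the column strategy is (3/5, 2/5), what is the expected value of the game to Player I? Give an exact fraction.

Against (3/5, 2/5), each row's expected payoff is r1: 8/5; r2: -18/5; r3: 0.
Taking the (2/11, 3/11, 6/11)-weighted average: (2/11)·(8/5) + (3/11)·(-18/5) + (6/11)·(0) = -38/55.

-38/55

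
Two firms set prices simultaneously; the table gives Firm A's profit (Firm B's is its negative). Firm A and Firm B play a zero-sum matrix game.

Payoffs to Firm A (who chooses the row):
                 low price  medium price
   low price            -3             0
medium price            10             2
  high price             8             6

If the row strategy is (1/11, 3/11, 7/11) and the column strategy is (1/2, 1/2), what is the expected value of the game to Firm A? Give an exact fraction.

131/22

Against (1/2, 1/2), each row's expected payoff is low price: -3/2; medium price: 6; high price: 7.
Taking the (1/11, 3/11, 7/11)-weighted average: (1/11)·(-3/2) + (3/11)·(6) + (7/11)·(7) = 131/22.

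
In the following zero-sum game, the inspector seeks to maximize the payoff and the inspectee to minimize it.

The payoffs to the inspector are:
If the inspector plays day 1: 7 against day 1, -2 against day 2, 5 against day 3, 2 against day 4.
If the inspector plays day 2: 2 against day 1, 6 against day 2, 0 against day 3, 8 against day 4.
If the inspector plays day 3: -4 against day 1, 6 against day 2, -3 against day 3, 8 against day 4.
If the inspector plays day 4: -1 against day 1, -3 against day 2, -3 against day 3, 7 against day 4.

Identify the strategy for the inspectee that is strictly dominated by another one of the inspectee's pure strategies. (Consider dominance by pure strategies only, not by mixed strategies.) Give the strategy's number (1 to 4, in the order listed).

4

The inspectee prefers columns that give the inspector less. Compare day 4 with day 2: -2 < 2, 6 < 8, 6 < 8, -3 < 7.
So day 2 strictly dominates day 4 for the inspectee; day 4 is strictly dominated.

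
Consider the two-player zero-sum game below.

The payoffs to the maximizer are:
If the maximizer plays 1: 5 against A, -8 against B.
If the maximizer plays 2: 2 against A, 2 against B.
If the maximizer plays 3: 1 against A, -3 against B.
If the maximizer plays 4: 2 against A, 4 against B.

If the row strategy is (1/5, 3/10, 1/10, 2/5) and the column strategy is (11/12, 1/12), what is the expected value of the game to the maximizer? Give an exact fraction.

139/60

Against (11/12, 1/12), each row's expected payoff is 1: 47/12; 2: 2; 3: 2/3; 4: 13/6.
Taking the (1/5, 3/10, 1/10, 2/5)-weighted average: (1/5)·(47/12) + (3/10)·(2) + (1/10)·(2/3) + (2/5)·(13/6) = 139/60.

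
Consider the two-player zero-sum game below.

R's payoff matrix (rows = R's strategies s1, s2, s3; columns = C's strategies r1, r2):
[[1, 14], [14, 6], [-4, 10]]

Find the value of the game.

190/21

Row s3 is strictly dominated by row s1, so R never plays it.
The remaining 2×2 game on (s1, s2) × (r1, r2) has no saddle point. Let R play s1 with probability p; indifference gives p + 14(1−p) = 14p + 6(1−p), so p = 8/21.
Similarly C's optimal q on r1 is 8/21, and the value is 1·(8/21) + (14)·(13/21) = 190/21.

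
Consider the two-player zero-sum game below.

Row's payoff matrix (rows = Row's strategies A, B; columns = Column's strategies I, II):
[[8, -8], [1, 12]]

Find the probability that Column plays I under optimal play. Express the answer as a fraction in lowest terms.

20/27

Row minima are -8 and 1, so Row's maximin is 1; column maxima are 8 and 12, so Column's minimax is 8. These differ, so the equilibrium is in mixed strategies.
Let Column play I with probability q. Row is indifferent when 8q − 8(1−q) = q + 12(1−q), giving q = 20/27.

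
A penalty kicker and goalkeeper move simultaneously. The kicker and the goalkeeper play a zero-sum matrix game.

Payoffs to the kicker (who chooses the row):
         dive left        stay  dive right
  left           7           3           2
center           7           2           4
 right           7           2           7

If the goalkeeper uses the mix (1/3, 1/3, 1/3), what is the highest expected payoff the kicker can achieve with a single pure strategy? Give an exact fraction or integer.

16/3

left: (7)·(1/3) + (3)·(1/3) + (2)·(1/3) = 4.
center: (7)·(1/3) + (2)·(1/3) + (4)·(1/3) = 13/3.
right: (7)·(1/3) + (2)·(1/3) + (7)·(1/3) = 16/3.
The best pure response is right with expected payoff 16/3.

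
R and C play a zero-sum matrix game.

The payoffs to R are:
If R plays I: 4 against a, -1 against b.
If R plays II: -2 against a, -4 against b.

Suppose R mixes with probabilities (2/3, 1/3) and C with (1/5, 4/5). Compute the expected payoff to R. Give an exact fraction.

-6/5

Against (1/5, 4/5), each row's expected payoff is I: 0; II: -18/5.
Taking the (2/3, 1/3)-weighted average: (2/3)·(0) + (1/3)·(-18/5) = -6/5.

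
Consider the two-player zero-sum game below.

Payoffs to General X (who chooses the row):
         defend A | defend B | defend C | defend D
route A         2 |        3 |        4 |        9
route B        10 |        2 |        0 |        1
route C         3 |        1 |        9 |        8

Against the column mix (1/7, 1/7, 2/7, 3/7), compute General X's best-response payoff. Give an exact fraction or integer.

route A: (2)·(1/7) + (3)·(1/7) + (4)·(2/7) + (9)·(3/7) = 40/7.
route B: (10)·(1/7) + (2)·(1/7) + (0)·(2/7) + (1)·(3/7) = 15/7.
route C: (3)·(1/7) + (1)·(1/7) + (9)·(2/7) + (8)·(3/7) = 46/7.
The best pure response is route C with expected payoff 46/7.

46/7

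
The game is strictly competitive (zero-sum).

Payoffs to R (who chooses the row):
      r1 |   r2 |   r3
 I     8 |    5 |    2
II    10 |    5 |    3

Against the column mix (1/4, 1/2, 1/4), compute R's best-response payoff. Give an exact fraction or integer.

I: (8)·(1/4) + (5)·(1/2) + (2)·(1/4) = 5.
II: (10)·(1/4) + (5)·(1/2) + (3)·(1/4) = 23/4.
The best pure response is II with expected payoff 23/4.

23/4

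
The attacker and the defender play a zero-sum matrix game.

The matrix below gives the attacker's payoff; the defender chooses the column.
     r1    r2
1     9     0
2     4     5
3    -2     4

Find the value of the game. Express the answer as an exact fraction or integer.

Row 3 is strictly dominated by row 2, so the attacker never plays it.
The remaining 2×2 game on (1, 2) × (r1, r2) has no saddle point. Let the attacker play 1 with probability p; indifference gives 9p + 4(1−p) = 5(1−p), so p = 1/10.
Similarly the defender's optimal q on r1 is 1/2, and the value is 9·(1/2) + (0)·(1/2) = 9/2.

9/2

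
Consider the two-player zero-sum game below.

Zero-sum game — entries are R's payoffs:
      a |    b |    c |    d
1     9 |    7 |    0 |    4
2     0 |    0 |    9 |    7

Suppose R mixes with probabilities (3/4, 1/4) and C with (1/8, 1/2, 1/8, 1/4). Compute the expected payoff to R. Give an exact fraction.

Against (1/8, 1/2, 1/8, 1/4), each row's expected payoff is 1: 45/8; 2: 23/8.
Taking the (3/4, 1/4)-weighted average: (3/4)·(45/8) + (1/4)·(23/8) = 79/16.

79/16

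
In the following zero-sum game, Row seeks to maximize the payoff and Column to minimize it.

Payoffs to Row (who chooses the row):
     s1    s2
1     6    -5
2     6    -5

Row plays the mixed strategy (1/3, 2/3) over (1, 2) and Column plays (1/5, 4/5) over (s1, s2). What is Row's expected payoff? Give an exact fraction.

-14/5

Against (1/5, 4/5), each row's expected payoff is 1: -14/5; 2: -14/5.
Taking the (1/3, 2/3)-weighted average: (1/3)·(-14/5) + (2/3)·(-14/5) = -14/5.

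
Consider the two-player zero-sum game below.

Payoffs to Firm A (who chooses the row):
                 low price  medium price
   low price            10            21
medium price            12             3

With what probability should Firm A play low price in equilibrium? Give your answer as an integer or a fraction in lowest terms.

9/20

Row minima are 10 and 3, so Firm A's maximin is 10; column maxima are 12 and 21, so Firm B's minimax is 12. These differ, so the equilibrium is in mixed strategies.
Let Firm A play low price with probability p. Firm B is indifferent when 10p + 12(1−p) = 21p + 3(1−p), giving p = 9/20.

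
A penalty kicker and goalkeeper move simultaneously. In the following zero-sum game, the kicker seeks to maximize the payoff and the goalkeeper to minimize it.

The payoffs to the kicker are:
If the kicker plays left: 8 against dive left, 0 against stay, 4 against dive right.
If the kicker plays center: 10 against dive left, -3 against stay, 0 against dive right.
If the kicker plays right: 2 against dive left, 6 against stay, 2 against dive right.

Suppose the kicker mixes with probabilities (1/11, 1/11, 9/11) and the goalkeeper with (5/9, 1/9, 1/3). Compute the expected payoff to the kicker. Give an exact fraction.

3

Against (5/9, 1/9, 1/3), each row's expected payoff is left: 52/9; center: 47/9; right: 22/9.
Taking the (1/11, 1/11, 9/11)-weighted average: (1/11)·(52/9) + (1/11)·(47/9) + (9/11)·(22/9) = 3.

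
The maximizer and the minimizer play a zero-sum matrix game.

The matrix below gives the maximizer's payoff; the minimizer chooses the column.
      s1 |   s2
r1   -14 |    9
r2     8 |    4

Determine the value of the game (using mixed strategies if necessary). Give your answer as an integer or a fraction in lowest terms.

128/27

Row minima are -14 and 4, so the maximizer's maximin is 4; column maxima are 8 and 9, so the minimizer's minimax is 8. These differ, so the equilibrium is in mixed strategies.
Let the maximizer play r1 with probability p. The minimizer is indifferent when −14p + 8(1−p) = 9p + 4(1−p), giving p = 4/27.
Let the minimizer play s1 with probability q. The maximizer is indifferent when −14q + 9(1−q) = 8q + 4(1−q), giving q = 5/27.
The value is -14·(5/27) + (9)·(22/27) = 128/27.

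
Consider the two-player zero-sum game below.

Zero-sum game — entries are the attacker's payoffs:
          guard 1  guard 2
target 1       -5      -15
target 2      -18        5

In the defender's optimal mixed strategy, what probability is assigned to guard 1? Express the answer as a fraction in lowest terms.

20/33

Row minima are -15 and -18, so the attacker's maximin is -15; column maxima are -5 and 5, so the defender's minimax is -5. These differ, so the equilibrium is in mixed strategies.
Let the defender play guard 1 with probability q. The attacker is indifferent when −5q − 15(1−q) = −18q + 5(1−q), giving q = 20/33.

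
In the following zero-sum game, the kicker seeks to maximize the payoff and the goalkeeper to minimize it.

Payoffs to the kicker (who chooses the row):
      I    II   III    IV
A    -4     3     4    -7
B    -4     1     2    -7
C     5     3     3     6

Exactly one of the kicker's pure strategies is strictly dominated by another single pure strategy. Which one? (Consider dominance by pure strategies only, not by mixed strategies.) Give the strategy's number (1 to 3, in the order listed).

Compare B with C: 5 > -4, 3 > 1, 3 > 2, 6 > -7.
So C strictly dominates B for the kicker; B is strictly dominated.

2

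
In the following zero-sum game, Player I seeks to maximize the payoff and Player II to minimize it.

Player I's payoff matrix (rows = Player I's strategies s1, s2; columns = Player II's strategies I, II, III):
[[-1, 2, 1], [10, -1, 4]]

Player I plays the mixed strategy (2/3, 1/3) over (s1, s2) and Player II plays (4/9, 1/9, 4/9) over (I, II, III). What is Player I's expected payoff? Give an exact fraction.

59/27

Against (4/9, 1/9, 4/9), each row's expected payoff is s1: 2/9; s2: 55/9.
Taking the (2/3, 1/3)-weighted average: (2/3)·(2/9) + (1/3)·(55/9) = 59/27.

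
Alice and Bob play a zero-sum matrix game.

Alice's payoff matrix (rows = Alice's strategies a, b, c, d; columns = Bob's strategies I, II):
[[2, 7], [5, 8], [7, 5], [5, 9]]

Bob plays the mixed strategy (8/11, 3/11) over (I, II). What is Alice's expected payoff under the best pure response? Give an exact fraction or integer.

71/11

a: (2)·(8/11) + (7)·(3/11) = 37/11.
b: (5)·(8/11) + (8)·(3/11) = 64/11.
c: (7)·(8/11) + (5)·(3/11) = 71/11.
d: (5)·(8/11) + (9)·(3/11) = 67/11.
The best pure response is c with expected payoff 71/11.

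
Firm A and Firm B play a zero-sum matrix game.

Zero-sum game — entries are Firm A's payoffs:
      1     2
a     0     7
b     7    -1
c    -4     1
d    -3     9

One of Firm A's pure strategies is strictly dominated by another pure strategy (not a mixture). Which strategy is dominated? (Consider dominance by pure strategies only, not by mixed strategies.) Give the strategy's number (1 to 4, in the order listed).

3

Compare c with a: 0 > -4, 7 > 1.
So a strictly dominates c for Firm A; c is strictly dominated.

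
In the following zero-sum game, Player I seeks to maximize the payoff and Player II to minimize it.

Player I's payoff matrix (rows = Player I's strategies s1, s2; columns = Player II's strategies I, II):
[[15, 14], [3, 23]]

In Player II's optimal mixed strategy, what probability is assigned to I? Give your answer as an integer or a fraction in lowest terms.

3/7

Row minima are 14 and 3, so Player I's maximin is 14; column maxima are 15 and 23, so Player II's minimax is 15. These differ, so the equilibrium is in mixed strategies.
Let Player II play I with probability q. Player I is indifferent when 15q + 14(1−q) = 3q + 23(1−q), giving q = 3/7.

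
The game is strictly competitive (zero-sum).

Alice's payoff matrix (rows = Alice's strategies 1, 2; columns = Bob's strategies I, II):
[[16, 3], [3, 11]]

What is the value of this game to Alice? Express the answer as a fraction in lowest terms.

167/21

Row minima are 3 and 3, so Alice's maximin is 3; column maxima are 16 and 11, so Bob's minimax is 11. These differ, so the equilibrium is in mixed strategies.
Let Alice play 1 with probability p. Bob is indifferent when 16p + 3(1−p) = 3p + 11(1−p), giving p = 8/21.
Let Bob play I with probability q. Alice is indifferent when 16q + 3(1−q) = 3q + 11(1−q), giving q = 8/21.
The value is 16·(8/21) + (3)·(13/21) = 167/21.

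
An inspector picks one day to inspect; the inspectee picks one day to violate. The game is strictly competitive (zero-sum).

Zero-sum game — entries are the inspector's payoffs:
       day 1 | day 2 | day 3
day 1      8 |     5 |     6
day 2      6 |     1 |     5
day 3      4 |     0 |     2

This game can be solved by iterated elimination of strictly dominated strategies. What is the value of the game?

5

Column day 3 is strictly dominated by day 2 for the inspectee (5<6, 1<5, 0<2); eliminate day 3.
Column day 1 is strictly dominated by day 2 for the inspectee (5<8, 1<6, 0<4); eliminate day 1.
Row day 2 is strictly dominated by row day 1 (5>1); eliminate day 2.
Row day 3 is strictly dominated by row day 1 (5>0); eliminate day 3.
Only (day 1, day 2) remains, with payoff 5.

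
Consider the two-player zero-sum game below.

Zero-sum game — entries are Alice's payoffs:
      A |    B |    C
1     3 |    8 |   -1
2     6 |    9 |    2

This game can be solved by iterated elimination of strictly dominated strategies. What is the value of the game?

2

Column A is strictly dominated by C for Bob (-1<3, 2<6); eliminate A.
Column B is strictly dominated by C for Bob (-1<8, 2<9); eliminate B.
Row 1 is strictly dominated by row 2 (2>-1); eliminate 1.
Only (2, C) remains, with payoff 2.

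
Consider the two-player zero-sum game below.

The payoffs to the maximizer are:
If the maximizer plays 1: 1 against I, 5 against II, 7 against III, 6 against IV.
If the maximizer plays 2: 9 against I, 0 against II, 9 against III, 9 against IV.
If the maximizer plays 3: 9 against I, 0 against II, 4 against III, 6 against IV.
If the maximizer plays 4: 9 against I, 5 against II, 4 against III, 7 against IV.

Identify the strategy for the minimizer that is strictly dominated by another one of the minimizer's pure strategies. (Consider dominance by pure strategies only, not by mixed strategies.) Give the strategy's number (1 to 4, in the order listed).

4

The minimizer prefers columns that give the maximizer less. Compare IV with II: 5 < 6, 0 < 9, 0 < 6, 5 < 7.
So II strictly dominates IV for the minimizer; IV is strictly dominated.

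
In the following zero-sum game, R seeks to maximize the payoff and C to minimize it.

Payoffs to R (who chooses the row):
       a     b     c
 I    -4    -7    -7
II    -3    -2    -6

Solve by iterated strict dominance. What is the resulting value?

Column a is strictly dominated by c for C (-7<-4, -6<-3); eliminate a.
Row I is strictly dominated by row II (-2>-7, -6>-7); eliminate I.
Column b is strictly dominated by c for C (-6<-2); eliminate b.
Only (II, c) remains, with payoff -6.

-6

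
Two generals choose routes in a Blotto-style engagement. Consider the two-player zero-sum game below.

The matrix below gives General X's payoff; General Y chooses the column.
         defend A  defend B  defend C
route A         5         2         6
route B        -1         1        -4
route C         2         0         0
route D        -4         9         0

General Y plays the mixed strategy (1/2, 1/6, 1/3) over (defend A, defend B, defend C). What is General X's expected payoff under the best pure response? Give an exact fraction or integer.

route A: (5)·(1/2) + (2)·(1/6) + (6)·(1/3) = 29/6.
route B: (-1)·(1/2) + (1)·(1/6) + (-4)·(1/3) = -5/3.
route C: (2)·(1/2) + (0)·(1/6) + (0)·(1/3) = 1.
route D: (-4)·(1/2) + (9)·(1/6) + (0)·(1/3) = -1/2.
The best pure response is route A with expected payoff 29/6.

29/6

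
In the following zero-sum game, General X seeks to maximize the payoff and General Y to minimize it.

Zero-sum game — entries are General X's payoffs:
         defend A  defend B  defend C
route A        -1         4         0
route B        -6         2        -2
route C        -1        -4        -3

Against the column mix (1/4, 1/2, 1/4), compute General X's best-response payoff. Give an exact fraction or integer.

7/4

route A: (-1)·(1/4) + (4)·(1/2) + (0)·(1/4) = 7/4.
route B: (-6)·(1/4) + (2)·(1/2) + (-2)·(1/4) = -1.
route C: (-1)·(1/4) + (-4)·(1/2) + (-3)·(1/4) = -3.
The best pure response is route A with expected payoff 7/4.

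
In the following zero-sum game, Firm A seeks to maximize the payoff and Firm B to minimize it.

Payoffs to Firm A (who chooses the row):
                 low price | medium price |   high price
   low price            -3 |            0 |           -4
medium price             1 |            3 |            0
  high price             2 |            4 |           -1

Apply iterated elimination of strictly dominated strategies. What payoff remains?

Column medium price is strictly dominated by low price for Firm B (-3<0, 1<3, 2<4); eliminate medium price.
Column low price is strictly dominated by high price for Firm B (-4<-3, 0<1, -1<2); eliminate low price.
Row low price is strictly dominated by row medium price (0>-4); eliminate low price.
Row high price is strictly dominated by row medium price (0>-1); eliminate high price.
Only (medium price, high price) remains, with payoff 0.

0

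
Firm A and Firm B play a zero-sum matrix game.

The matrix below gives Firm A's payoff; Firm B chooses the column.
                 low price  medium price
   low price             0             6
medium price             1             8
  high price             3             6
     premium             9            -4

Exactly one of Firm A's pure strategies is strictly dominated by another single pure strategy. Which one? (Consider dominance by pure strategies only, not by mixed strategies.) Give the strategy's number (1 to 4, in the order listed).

1

Compare low price with medium price: 1 > 0, 8 > 6.
So medium price strictly dominates low price for Firm A; low price is strictly dominated.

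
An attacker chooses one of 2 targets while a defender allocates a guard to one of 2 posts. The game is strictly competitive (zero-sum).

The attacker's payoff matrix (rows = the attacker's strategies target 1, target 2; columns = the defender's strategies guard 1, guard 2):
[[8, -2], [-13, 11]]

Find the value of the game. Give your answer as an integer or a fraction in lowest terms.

Row minima are -2 and -13, so the attacker's maximin is -2; column maxima are 8 and 11, so the defender's minimax is 8. These differ, so the equilibrium is in mixed strategies.
Let the attacker play target 1 with probability p. The defender is indifferent when 8p − 13(1−p) = −2p + 11(1−p), giving p = 12/17.
Let the defender play guard 1 with probability q. The attacker is indifferent when 8q − 2(1−q) = −13q + 11(1−q), giving q = 13/34.
The value is 8·(13/34) + (-2)·(21/34) = 31/17.

31/17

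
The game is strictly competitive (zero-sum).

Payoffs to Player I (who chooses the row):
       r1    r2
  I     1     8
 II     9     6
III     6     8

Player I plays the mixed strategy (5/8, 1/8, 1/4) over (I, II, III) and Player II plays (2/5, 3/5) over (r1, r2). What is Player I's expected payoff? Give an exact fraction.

119/20

Against (2/5, 3/5), each row's expected payoff is I: 26/5; II: 36/5; III: 36/5.
Taking the (5/8, 1/8, 1/4)-weighted average: (5/8)·(26/5) + (1/8)·(36/5) + (1/4)·(36/5) = 119/20.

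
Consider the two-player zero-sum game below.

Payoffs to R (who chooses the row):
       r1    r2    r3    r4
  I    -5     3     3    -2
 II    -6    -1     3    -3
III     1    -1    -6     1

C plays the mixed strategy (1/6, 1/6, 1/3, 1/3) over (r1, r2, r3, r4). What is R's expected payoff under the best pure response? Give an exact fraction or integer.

0

I: (-5)·(1/6) + (3)·(1/6) + (3)·(1/3) + (-2)·(1/3) = 0.
II: (-6)·(1/6) + (-1)·(1/6) + (3)·(1/3) + (-3)·(1/3) = -7/6.
III: (1)·(1/6) + (-1)·(1/6) + (-6)·(1/3) + (1)·(1/3) = -5/3.
The best pure response is I with expected payoff 0.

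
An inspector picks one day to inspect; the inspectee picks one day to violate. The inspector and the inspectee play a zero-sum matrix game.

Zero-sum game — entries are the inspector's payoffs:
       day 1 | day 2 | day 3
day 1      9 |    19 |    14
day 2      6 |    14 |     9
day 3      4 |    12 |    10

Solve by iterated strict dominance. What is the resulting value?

Column day 3 is strictly dominated by day 1 for the inspectee (9<14, 6<9, 4<10); eliminate day 3.
Row day 2 is strictly dominated by row day 1 (9>6, 19>14); eliminate day 2.
Column day 2 is strictly dominated by day 1 for the inspectee (9<19, 4<12); eliminate day 2.
Row day 3 is strictly dominated by row day 1 (9>4); eliminate day 3.
Only (day 1, day 1) remains, with payoff 9.

9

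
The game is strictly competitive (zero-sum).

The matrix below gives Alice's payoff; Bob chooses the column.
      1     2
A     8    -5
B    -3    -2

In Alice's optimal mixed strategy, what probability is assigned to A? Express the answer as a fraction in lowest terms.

Row minima are -5 and -3, so Alice's maximin is -3; column maxima are 8 and -2, so Bob's minimax is -2. These differ, so the equilibrium is in mixed strategies.
Let Alice play A with probability p. Bob is indifferent when 8p − 3(1−p) = −5p − 2(1−p), giving p = 1/14.

1/14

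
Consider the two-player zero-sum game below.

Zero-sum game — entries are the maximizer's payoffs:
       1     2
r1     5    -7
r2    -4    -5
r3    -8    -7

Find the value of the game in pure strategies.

Row minima: -7, -5, -8 → the maximizer's maximin is -5.
Column maxima: 5, -5 → the minimizer's minimax is -5.
They coincide at (r2, 2), so the value is -5.

-5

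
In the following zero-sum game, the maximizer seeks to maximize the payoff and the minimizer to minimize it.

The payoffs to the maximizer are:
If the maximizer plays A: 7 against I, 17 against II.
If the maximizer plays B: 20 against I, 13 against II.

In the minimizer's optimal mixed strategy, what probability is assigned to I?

Row minima are 7 and 13, so the maximizer's maximin is 13; column maxima are 20 and 17, so the minimizer's minimax is 17. These differ, so the equilibrium is in mixed strategies.
Let the minimizer play I with probability q. The maximizer is indifferent when 7q + 17(1−q) = 20q + 13(1−q), giving q = 4/17.

4/17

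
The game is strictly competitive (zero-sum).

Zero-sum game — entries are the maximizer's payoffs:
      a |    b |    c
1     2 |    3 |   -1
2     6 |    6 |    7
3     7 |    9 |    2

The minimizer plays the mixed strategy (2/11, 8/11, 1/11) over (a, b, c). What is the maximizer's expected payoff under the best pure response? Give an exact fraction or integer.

8

1: (2)·(2/11) + (3)·(8/11) + (-1)·(1/11) = 27/11.
2: (6)·(2/11) + (6)·(8/11) + (7)·(1/11) = 67/11.
3: (7)·(2/11) + (9)·(8/11) + (2)·(1/11) = 8.
The best pure response is 3 with expected payoff 8.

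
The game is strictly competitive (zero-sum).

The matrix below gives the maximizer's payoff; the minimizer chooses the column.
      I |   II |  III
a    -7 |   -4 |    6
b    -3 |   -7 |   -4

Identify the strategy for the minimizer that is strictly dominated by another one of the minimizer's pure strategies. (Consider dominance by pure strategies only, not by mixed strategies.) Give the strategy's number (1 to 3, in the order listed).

3

The minimizer prefers columns that give the maximizer less. Compare III with II: -4 < 6, -7 < -4.
So II strictly dominates III for the minimizer; III is strictly dominated.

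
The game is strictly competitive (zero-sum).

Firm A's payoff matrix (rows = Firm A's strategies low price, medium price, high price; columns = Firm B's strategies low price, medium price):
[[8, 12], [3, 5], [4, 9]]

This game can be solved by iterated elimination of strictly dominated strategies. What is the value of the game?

Row high price is strictly dominated by row low price (8>4, 12>9); eliminate high price.
Row medium price is strictly dominated by row low price (8>3, 12>5); eliminate medium price.
Column medium price is strictly dominated by low price for Firm B (8<12); eliminate medium price.
Only (low price, low price) remains, with payoff 8.

8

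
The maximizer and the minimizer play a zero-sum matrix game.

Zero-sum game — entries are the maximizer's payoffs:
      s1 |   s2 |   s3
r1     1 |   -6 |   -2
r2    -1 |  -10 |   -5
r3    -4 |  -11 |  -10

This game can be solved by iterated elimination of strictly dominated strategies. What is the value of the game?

Row r2 is strictly dominated by row r1 (1>-1, -6>-10, -2>-5); eliminate r2.
Column s3 is strictly dominated by s2 for the minimizer (-6<-2, -11<-10); eliminate s3.
Row r3 is strictly dominated by row r1 (1>-4, -6>-11); eliminate r3.
Column s1 is strictly dominated by s2 for the minimizer (-6<1); eliminate s1.
Only (r1, s2) remains, with payoff -6.

-6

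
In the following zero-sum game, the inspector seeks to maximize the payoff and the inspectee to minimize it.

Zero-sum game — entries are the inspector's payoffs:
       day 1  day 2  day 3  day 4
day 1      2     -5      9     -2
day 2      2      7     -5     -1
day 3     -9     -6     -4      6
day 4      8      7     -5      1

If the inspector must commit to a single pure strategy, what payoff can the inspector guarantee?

The worst-case payoff for each row is day 1: -5, day 2: -5, day 3: -9, day 4: -5.
The best of these is -5.

-5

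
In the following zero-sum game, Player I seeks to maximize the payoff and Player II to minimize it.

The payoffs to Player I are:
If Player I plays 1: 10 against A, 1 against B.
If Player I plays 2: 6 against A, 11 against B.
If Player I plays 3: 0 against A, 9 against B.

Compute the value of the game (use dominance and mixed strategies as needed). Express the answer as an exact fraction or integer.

52/7

Row 3 is strictly dominated by row 2, so Player I never plays it.
The remaining 2×2 game on (1, 2) × (A, B) has no saddle point. Let Player I play 1 with probability p; indifference gives 10p + 6(1−p) = p + 11(1−p), so p = 5/14.
Similarly Player II's optimal q on A is 5/7, and the value is 10·(5/7) + (1)·(2/7) = 52/7.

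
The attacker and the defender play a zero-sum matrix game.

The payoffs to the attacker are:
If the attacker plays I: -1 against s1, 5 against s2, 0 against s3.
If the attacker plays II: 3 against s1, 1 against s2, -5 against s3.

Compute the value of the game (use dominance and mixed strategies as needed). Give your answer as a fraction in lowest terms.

Column s2 is strictly dominated by s3 for the defender (it gives the attacker more in every row).
The remaining 2×2 game on (I, II) × (s1, s3) has no saddle point. Let the attacker play I with probability p; indifference gives −p + 3(1−p) = −5(1−p), so p = 8/9.
Similarly the defender's optimal q on s1 is 5/9, and the value is -1·(5/9) + (0)·(4/9) = -5/9.

-5/9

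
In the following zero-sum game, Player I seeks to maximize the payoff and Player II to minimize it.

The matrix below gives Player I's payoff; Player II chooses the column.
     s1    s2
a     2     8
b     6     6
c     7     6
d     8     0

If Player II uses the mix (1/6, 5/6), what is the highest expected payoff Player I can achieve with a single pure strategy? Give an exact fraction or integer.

a: (2)·(1/6) + (8)·(5/6) = 7.
b: (6)·(1/6) + (6)·(5/6) = 6.
c: (7)·(1/6) + (6)·(5/6) = 37/6.
d: (8)·(1/6) + (0)·(5/6) = 4/3.
The best pure response is a with expected payoff 7.

7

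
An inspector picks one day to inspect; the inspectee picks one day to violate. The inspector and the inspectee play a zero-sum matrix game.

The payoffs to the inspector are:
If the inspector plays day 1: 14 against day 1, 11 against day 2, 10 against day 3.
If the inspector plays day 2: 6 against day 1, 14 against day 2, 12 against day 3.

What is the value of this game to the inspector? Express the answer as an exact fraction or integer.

54/5

Column day 2 is strictly dominated by day 3 for the inspectee (it gives the inspector more in every row).
The remaining 2×2 game on (day 1, day 2) × (day 1, day 3) has no saddle point. Let the inspector play day 1 with probability p; indifference gives 14p + 6(1−p) = 10p + 12(1−p), so p = 3/5.
Similarly the inspectee's optimal q on day 1 is 1/5, and the value is 14·(1/5) + (10)·(4/5) = 54/5.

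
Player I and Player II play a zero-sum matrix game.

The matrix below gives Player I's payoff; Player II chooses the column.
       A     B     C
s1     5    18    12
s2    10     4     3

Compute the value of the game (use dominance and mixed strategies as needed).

15/2

Column B is strictly dominated by C for Player II (it gives Player I more in every row).
The remaining 2×2 game on (s1, s2) × (A, C) has no saddle point. Let Player I play s1 with probability p; indifference gives 5p + 10(1−p) = 12p + 3(1−p), so p = 1/2.
Similarly Player II's optimal q on A is 9/14, and the value is 5·(9/14) + (12)·(5/14) = 15/2.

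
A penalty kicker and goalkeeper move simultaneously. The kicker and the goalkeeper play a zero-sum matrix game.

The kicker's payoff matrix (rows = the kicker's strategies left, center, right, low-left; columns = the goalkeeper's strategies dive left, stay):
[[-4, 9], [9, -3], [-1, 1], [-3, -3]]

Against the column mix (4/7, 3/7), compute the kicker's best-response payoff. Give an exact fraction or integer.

left: (-4)·(4/7) + (9)·(3/7) = 11/7.
center: (9)·(4/7) + (-3)·(3/7) = 27/7.
right: (-1)·(4/7) + (1)·(3/7) = -1/7.
low-left: (-3)·(4/7) + (-3)·(3/7) = -3.
The best pure response is center with expected payoff 27/7.

27/7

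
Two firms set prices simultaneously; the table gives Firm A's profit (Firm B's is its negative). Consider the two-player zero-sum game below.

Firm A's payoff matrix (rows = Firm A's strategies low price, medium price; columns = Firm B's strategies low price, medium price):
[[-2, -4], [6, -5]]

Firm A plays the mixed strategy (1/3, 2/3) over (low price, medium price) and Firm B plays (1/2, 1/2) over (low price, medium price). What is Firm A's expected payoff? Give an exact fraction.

-2/3

Against (1/2, 1/2), each row's expected payoff is low price: -3; medium price: 1/2.
Taking the (1/3, 2/3)-weighted average: (1/3)·(-3) + (2/3)·(1/2) = -2/3.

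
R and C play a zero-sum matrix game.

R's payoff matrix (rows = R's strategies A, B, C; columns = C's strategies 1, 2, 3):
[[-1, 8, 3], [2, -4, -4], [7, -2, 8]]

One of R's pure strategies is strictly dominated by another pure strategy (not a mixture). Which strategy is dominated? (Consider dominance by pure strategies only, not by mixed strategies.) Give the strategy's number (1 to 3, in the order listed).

2

Compare B with C: 7 > 2, -2 > -4, 8 > -4.
So C strictly dominates B for R; B is strictly dominated.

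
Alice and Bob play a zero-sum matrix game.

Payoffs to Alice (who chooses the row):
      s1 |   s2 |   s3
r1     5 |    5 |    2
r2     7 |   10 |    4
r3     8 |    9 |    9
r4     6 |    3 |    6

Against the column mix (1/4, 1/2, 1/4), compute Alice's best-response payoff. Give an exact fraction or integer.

35/4

r1: (5)·(1/4) + (5)·(1/2) + (2)·(1/4) = 17/4.
r2: (7)·(1/4) + (10)·(1/2) + (4)·(1/4) = 31/4.
r3: (8)·(1/4) + (9)·(1/2) + (9)·(1/4) = 35/4.
r4: (6)·(1/4) + (3)·(1/2) + (6)·(1/4) = 9/2.
The best pure response is r3 with expected payoff 35/4.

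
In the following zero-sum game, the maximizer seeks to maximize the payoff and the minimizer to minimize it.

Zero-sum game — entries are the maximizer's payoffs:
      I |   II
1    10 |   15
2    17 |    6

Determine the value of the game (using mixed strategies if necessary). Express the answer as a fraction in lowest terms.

Row minima are 10 and 6, so the maximizer's maximin is 10; column maxima are 17 and 15, so the minimizer's minimax is 15. These differ, so the equilibrium is in mixed strategies.
Let the maximizer play 1 with probability p. The minimizer is indifferent when 10p + 17(1−p) = 15p + 6(1−p), giving p = 11/16.
Let the minimizer play I with probability q. The maximizer is indifferent when 10q + 15(1−q) = 17q + 6(1−q), giving q = 9/16.
The value is 10·(9/16) + (15)·(7/16) = 195/16.

195/16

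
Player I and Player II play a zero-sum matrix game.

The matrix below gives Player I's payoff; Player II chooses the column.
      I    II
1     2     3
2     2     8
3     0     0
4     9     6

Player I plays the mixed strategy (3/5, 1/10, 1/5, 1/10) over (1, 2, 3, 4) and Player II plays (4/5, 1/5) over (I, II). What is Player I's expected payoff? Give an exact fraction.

Against (4/5, 1/5), each row's expected payoff is 1: 11/5; 2: 16/5; 3: 0; 4: 42/5.
Taking the (3/5, 1/10, 1/5, 1/10)-weighted average: (3/5)·(11/5) + (1/10)·(16/5) + (1/5)·(0) + (1/10)·(42/5) = 62/25.

62/25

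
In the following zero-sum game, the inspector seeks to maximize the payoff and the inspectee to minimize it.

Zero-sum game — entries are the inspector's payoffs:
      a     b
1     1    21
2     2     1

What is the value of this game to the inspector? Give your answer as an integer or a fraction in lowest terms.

41/21

Row minima are 1 and 1, so the inspector's maximin is 1; column maxima are 2 and 21, so the inspectee's minimax is 2. These differ, so the equilibrium is in mixed strategies.
Let the inspector play 1 with probability p. The inspectee is indifferent when p + 2(1−p) = 21p + (1−p), giving p = 1/21.
Let the inspectee play a with probability q. The inspector is indifferent when q + 21(1−q) = 2q + (1−q), giving q = 20/21.
The value is 1·(20/21) + (21)·(1/21) = 41/21.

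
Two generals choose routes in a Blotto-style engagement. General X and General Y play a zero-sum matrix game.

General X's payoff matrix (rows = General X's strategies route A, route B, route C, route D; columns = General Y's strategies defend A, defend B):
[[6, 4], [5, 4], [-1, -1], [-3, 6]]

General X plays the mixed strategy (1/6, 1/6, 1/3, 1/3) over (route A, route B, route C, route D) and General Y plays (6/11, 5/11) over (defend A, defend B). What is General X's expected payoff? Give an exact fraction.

Against (6/11, 5/11), each row's expected payoff is route A: 56/11; route B: 50/11; route C: -1; route D: 12/11.
Taking the (1/6, 1/6, 1/3, 1/3)-weighted average: (1/6)·(56/11) + (1/6)·(50/11) + (1/3)·(-1) + (1/3)·(12/11) = 18/11.

18/11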